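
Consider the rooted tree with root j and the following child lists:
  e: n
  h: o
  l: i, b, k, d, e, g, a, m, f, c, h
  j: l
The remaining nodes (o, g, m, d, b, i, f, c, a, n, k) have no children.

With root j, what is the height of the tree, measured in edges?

The longest root-to-leaf path is j – l – h – o (3 edges).

3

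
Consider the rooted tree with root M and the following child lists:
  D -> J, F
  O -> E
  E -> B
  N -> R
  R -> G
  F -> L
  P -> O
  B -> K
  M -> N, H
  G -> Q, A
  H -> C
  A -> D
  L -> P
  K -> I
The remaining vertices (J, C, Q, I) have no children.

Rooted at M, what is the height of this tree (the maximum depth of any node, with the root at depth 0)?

13

A deepest node is I, reached by M → N → R → G → A → D → F → L → P → O → E → B → K → I.
That path has 13 edges, so the height is 13.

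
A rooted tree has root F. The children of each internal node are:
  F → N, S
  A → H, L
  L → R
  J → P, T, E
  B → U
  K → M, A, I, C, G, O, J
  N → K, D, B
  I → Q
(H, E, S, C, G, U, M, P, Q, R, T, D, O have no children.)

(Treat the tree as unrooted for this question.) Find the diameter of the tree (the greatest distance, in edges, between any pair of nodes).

6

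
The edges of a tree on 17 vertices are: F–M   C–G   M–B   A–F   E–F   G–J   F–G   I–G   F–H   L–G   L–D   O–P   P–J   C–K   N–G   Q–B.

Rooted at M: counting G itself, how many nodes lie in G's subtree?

10

G's subtree: {G, J, C, L, I, N, P, K, D, O}, size 10.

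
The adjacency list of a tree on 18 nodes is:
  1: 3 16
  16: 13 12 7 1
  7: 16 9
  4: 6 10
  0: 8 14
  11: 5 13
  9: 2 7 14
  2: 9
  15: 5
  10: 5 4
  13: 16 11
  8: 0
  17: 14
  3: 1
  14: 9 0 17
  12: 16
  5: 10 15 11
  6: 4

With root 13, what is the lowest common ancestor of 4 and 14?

4's ancestor chain is 4, 10, 5, 11, 13 and 14's is 14, 9, 7, 16, 13; they first meet at 13.

13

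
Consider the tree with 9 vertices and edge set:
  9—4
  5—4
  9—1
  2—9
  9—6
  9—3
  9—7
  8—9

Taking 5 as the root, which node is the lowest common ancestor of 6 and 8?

6's ancestor chain is 6, 9, 4, 5 and 8's is 8, 9, 4, 5; they first meet at 9.

9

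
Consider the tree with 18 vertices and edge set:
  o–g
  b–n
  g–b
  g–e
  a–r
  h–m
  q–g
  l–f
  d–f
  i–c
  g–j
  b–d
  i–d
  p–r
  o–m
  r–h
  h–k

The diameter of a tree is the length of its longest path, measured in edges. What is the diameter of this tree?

A longest path is a-r-h-m-o-g-b-d-i-c, with 9 edges.

9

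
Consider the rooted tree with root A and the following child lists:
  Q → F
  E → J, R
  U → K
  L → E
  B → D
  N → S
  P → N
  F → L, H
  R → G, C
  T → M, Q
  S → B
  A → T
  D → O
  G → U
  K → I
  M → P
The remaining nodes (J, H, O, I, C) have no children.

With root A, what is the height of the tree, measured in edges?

10

A deepest node is I, reached by A-T-Q-F-L-E-R-G-U-K-I.
That path has 10 edges, so the height is 10.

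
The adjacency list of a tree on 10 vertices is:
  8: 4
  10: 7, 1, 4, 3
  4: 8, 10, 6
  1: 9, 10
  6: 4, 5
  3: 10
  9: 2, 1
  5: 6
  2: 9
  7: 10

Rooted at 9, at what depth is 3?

Path from 9 to 3: 9–1–10–3, which has 3 edges.

3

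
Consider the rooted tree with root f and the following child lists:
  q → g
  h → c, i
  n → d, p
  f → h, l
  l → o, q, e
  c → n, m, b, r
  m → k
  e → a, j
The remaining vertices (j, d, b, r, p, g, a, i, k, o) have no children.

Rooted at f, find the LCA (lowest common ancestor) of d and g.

f

Ancestors of d (toward the root): d, n, c, h, f.
Ancestors of g: g, q, l, f.
The deepest node appearing in both lists is f.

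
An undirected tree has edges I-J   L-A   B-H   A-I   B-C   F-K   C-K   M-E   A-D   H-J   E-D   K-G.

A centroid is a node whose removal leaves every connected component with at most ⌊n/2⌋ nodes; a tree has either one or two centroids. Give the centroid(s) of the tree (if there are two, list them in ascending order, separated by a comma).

Delete J: the remaining components have sizes 6, 6. Max 6 ≤ 6, so J is a centroid.
No neighbour of J does as well, so J is the unique centroid.

J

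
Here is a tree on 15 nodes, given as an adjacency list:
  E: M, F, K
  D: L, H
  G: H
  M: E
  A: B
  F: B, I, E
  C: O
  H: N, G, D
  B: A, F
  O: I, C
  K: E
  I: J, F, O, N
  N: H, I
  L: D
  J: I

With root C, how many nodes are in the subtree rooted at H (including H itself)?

Descendants of H (including itself): H, G, D, L. That's 4.

4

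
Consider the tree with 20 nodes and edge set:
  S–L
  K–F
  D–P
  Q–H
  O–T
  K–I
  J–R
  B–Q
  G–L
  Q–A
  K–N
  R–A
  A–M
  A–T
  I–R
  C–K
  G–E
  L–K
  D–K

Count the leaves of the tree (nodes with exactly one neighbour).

11

Degree-1 nodes: B, C, E, F, H, J, M, N, O, P, S — 11 of them.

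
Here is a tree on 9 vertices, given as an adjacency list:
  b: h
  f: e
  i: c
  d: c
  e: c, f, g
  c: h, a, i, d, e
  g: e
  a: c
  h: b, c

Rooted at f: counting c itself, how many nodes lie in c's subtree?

6

The subtree rooted at c contains: c, a, h, i, d, b — 6 nodes.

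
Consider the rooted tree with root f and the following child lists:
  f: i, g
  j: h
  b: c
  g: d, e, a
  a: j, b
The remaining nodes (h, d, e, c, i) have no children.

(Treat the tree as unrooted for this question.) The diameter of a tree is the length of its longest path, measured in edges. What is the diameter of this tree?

BFS from c reaches i last, at distance 5; BFS from i confirms no node is farther.
Path: c - b - a - g - f - i.

5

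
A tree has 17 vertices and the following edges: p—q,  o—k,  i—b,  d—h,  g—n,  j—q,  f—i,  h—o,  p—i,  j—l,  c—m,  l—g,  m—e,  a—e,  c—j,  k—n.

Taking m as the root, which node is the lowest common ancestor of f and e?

m

Ancestors of f (toward the root): f, i, p, q, j, c, m.
Ancestors of e: e, m.
The deepest node appearing in both lists is m.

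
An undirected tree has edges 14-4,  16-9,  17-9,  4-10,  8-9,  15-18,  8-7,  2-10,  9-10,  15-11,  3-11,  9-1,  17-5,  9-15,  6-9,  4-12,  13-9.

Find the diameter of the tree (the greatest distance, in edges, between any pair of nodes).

A longest path is 12 – 4 – 10 – 9 – 15 – 11 – 3, with 6 edges.

6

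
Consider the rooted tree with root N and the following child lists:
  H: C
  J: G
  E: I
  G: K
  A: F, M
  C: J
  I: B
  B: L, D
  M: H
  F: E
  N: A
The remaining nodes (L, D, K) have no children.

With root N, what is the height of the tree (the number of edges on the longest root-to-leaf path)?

7

The longest root-to-leaf path is N-A-M-H-C-J-G-K (7 edges).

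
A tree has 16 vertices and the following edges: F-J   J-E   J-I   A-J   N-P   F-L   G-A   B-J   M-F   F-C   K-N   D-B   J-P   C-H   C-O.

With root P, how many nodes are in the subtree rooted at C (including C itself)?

Descendants of C (including itself): C, O, H. That's 3.

3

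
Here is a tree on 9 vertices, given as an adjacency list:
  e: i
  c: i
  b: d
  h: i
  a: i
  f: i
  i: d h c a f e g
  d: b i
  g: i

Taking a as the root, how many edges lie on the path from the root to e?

a → i → e — 2 edges.

2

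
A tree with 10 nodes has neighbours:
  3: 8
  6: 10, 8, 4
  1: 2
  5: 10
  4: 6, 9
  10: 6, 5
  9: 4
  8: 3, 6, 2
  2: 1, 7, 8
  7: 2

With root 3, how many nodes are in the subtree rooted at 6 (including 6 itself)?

Descendants of 6 (including itself): 6, 4, 10, 9, 5. That's 5.

5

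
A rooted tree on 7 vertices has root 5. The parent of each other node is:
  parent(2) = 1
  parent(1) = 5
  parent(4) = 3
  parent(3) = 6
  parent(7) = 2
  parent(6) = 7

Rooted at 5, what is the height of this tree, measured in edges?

6

The longest root-to-leaf path is 5 → 1 → 2 → 7 → 6 → 3 → 4 (6 edges).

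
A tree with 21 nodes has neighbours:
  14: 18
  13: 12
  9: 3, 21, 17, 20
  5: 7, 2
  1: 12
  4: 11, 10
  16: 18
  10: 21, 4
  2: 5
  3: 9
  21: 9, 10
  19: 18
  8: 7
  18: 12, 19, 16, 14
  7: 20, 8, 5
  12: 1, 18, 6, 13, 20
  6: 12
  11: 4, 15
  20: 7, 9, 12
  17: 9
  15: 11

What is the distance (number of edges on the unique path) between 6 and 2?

5

6–12–20–7–5–2: 5 edges.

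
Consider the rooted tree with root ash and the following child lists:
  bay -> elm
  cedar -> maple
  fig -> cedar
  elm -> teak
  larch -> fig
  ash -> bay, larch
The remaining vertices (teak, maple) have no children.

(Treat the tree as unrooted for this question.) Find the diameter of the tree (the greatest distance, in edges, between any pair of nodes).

7

Starting from maple, a farthest node is teak at distance 7.
One longest path: maple–cedar–fig–larch–ash–bay–elm–teak.
So the diameter is 7.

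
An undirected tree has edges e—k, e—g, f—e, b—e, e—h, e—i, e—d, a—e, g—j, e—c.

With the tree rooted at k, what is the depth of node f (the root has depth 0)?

Climbing from f to the root: f – e – k. That's 2 steps.

2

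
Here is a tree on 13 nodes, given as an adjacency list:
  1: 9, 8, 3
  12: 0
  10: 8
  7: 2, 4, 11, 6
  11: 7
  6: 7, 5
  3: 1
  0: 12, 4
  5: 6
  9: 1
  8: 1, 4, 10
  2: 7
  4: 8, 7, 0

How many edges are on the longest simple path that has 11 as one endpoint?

5

A farthest node from 11 is 9 (3 also at distance 5).
The path 11–7–4–8–1–9 has 5 edges.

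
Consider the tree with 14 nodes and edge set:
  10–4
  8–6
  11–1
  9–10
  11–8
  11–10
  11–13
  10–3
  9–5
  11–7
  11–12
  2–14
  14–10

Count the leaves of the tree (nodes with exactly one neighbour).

9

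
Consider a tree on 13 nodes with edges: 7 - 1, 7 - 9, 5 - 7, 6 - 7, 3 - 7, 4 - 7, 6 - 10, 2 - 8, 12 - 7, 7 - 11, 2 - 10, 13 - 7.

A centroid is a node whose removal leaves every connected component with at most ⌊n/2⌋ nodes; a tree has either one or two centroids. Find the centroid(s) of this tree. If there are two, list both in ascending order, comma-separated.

Delete 7: the remaining components have sizes 4, 1, 1, 1, 1, 1, 1, 1, 1. Max 4 ≤ 6, so 7 is a centroid.
No neighbour of 7 does as well, so 7 is the unique centroid.

7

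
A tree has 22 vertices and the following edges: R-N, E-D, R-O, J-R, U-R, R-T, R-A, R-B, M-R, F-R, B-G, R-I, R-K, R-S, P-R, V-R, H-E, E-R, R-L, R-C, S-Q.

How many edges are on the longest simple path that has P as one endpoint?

A farthest node from P is H (Q, D, G also at distance 3).
The path P–R–E–H has 3 edges.

3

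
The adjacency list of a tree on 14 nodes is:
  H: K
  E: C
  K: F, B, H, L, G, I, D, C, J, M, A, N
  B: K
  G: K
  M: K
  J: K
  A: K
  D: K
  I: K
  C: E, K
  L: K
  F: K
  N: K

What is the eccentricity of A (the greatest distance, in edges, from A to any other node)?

3

A farthest node from A is E.
The path A – K – C – E has 3 edges.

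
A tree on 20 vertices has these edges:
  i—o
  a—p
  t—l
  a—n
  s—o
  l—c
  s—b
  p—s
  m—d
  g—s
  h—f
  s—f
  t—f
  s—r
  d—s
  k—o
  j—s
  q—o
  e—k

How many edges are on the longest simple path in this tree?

7

Starting from e, a farthest node is c at distance 7.
One longest path: e-k-o-s-f-t-l-c.
So the diameter is 7.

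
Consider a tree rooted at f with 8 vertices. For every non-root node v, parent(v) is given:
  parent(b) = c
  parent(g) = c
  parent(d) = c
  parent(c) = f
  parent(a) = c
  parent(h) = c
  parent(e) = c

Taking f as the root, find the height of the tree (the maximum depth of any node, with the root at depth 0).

2

The longest root-to-leaf path is f – c – e (2 edges).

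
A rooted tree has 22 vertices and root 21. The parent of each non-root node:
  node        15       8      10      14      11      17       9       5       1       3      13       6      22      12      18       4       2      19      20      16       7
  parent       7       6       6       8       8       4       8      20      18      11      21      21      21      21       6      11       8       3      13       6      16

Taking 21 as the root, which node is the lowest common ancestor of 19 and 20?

21

19's ancestor chain is 19, 3, 11, 8, 6, 21 and 20's is 20, 13, 21; they first meet at 21.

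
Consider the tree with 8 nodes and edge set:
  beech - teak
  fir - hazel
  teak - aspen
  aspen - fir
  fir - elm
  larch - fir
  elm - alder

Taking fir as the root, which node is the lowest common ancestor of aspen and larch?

aspen's ancestor chain is aspen, fir and larch's is larch, fir; they first meet at fir.

fir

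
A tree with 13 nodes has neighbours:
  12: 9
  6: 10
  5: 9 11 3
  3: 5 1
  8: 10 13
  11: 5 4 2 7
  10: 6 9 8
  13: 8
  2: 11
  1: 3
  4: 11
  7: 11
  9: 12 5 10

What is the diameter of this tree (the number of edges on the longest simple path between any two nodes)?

6

Starting from 13, a farthest node is 4 at distance 6.
One longest path: 13 - 8 - 10 - 9 - 5 - 11 - 4.
So the diameter is 6.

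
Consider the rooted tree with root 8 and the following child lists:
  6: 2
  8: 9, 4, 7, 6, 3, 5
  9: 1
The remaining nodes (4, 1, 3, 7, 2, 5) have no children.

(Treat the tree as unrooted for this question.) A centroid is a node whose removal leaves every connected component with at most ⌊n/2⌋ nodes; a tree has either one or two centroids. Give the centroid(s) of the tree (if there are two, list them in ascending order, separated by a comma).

8

If 8 is removed the pieces have sizes 2, 2, 1, 1, 1, 1, all ≤ ⌊9/2⌋ = 4.
Every other node leaves some component of size > 4, so the centroid is unique.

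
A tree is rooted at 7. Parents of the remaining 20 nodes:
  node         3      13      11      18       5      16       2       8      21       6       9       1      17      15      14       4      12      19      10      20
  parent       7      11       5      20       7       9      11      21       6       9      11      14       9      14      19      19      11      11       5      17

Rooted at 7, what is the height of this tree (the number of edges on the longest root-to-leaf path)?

A deepest node is 8, reached by 7 – 5 – 11 – 9 – 6 – 21 – 8.
That path has 6 edges, so the height is 6.

6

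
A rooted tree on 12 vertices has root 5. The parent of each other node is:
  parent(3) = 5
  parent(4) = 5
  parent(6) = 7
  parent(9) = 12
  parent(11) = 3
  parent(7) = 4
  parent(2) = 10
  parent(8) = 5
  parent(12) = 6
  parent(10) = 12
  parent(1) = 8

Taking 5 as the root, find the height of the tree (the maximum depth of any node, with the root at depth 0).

6

The longest root-to-leaf path is 5 → 4 → 7 → 6 → 12 → 10 → 2 (6 edges).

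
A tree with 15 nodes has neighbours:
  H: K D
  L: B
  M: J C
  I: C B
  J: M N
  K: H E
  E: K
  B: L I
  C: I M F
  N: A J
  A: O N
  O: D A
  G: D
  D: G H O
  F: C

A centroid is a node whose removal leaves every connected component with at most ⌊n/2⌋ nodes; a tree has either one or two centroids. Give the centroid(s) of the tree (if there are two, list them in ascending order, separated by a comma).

Delete N: the remaining components have sizes 7, 7. Max 7 ≤ 7, so N is a centroid.
Every other node leaves some component of size > 7, so the centroid is unique.

N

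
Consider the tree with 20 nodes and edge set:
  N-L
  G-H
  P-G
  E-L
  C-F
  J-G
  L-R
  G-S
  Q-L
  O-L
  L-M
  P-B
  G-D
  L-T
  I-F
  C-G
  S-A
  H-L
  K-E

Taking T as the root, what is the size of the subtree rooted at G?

10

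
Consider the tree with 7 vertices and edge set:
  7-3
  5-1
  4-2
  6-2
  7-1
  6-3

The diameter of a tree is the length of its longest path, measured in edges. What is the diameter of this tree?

6

A longest path is 5-1-7-3-6-2-4, with 6 edges.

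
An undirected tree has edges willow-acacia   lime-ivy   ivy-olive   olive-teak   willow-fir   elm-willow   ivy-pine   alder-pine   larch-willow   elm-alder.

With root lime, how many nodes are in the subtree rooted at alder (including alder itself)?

6

The subtree rooted at alder contains: alder, elm, willow, larch, acacia, fir — 6 nodes.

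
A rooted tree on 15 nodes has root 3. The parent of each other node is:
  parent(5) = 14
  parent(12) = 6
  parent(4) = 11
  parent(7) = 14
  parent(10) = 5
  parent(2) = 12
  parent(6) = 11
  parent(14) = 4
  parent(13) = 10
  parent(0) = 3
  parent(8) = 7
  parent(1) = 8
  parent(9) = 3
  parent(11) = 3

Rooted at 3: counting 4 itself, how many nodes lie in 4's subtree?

8

The subtree rooted at 4 contains: 4, 14, 5, 7, 10, 8, 13, 1 — 8 nodes.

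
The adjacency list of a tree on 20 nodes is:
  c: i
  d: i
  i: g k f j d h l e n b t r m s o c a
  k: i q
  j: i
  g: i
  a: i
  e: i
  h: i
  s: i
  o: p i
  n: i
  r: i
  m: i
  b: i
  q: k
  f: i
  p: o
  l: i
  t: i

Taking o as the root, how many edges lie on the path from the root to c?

o–i–c — 2 edges.

2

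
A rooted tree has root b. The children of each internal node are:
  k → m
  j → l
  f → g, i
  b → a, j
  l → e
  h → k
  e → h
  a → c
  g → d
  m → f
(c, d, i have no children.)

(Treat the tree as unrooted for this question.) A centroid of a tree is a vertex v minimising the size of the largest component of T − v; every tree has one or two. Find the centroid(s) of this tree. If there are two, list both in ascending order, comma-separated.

If h is removed the pieces have sizes 6, 6, all ≤ ⌊13/2⌋ = 6.
No neighbour of h does as well, so h is the unique centroid.

h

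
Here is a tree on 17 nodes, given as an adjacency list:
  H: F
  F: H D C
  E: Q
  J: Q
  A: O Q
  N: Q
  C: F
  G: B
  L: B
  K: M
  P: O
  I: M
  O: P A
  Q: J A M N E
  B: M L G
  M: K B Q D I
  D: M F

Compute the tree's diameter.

A longest path is C-F-D-M-Q-A-O-P, with 7 edges.

7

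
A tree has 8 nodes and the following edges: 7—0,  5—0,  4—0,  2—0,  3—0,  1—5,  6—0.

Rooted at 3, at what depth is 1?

3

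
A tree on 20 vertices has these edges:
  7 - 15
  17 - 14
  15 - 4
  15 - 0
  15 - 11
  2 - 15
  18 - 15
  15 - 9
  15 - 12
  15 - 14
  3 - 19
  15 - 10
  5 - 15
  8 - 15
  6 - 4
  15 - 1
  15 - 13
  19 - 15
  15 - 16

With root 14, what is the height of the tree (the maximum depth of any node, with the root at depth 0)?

3

A deepest node is 6, reached by 14 – 15 – 4 – 6.
That path has 3 edges, so the height is 3.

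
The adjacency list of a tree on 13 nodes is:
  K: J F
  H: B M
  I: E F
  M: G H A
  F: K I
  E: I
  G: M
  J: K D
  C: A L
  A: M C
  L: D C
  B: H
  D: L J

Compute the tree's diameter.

A longest path is E - I - F - K - J - D - L - C - A - M - H - B, with 11 edges.

11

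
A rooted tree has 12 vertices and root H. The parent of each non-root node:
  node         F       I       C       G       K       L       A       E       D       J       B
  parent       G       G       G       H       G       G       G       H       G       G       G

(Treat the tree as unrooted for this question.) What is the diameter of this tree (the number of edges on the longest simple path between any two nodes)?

3

Starting from E, a farthest node is I at distance 3.
One longest path: E–H–G–I.
So the diameter is 3.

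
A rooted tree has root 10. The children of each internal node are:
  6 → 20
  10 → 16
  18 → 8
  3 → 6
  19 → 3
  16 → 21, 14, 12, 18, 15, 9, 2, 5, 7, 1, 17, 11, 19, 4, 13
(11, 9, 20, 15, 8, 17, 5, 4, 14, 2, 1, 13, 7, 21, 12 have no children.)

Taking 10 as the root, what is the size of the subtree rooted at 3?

3

The subtree rooted at 3 contains: 3, 6, 20 — 3 nodes.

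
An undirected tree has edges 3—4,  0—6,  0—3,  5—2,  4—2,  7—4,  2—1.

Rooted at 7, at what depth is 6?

Path from 7 to 6: 7–4–3–0–6, which has 4 edges.

4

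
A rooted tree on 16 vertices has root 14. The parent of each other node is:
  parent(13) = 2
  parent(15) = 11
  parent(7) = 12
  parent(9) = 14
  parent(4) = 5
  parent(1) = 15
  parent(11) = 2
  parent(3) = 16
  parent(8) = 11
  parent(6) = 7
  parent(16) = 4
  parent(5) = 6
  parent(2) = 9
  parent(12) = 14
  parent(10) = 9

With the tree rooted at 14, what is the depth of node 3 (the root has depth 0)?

Path from 14 to 3: 14 → 12 → 7 → 6 → 5 → 4 → 16 → 3, which has 7 edges.

7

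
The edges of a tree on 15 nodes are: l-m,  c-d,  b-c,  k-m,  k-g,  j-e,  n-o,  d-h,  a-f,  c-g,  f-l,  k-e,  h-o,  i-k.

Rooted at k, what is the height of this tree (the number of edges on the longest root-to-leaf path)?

6

n sits deepest: k–g–c–d–h–o–n — 6 edges from the root.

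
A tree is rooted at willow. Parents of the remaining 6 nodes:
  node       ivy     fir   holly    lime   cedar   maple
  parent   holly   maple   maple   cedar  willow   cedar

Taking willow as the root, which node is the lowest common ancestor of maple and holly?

Path maple→root: maple cedar willow; path holly→root: holly maple cedar willow.
First common node: maple.

maple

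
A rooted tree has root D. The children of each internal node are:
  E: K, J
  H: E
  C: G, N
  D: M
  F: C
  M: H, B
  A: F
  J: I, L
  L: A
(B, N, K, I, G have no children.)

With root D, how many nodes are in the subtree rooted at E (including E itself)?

The subtree rooted at E contains: E, J, K, L, I, A, F, C, G, N — 10 nodes.

10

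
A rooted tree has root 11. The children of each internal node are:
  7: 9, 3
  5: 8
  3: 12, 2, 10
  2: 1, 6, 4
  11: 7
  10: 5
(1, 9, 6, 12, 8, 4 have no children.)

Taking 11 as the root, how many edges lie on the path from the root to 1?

Path from 11 to 1: 11 → 7 → 3 → 2 → 1, which has 4 edges.

4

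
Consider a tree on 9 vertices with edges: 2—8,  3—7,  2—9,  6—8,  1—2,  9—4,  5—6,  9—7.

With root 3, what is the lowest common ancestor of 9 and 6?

9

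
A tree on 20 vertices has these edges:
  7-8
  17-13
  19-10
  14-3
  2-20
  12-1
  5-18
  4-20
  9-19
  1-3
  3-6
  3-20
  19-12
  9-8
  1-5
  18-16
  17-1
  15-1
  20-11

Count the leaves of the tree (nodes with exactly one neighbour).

10

Exactly 10 nodes have a single neighbour: 2, 4, 6, 7, 10, 11, 13, 14, 15, 16.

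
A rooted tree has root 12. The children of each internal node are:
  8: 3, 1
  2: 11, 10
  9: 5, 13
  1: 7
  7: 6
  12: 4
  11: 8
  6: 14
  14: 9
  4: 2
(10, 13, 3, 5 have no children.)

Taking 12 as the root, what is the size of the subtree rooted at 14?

4

14's subtree: {14, 9, 13, 5}, size 4.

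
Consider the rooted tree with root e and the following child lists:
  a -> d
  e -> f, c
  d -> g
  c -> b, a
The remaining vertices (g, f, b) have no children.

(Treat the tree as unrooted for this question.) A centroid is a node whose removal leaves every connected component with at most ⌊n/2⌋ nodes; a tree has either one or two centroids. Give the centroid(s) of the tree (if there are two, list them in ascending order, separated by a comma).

c

Removing c splits the tree into components of sizes 3, 2, 1; the largest is 3 ≤ ⌊7/2⌋ = 3.
Every other node leaves some component of size > 3, so the centroid is unique.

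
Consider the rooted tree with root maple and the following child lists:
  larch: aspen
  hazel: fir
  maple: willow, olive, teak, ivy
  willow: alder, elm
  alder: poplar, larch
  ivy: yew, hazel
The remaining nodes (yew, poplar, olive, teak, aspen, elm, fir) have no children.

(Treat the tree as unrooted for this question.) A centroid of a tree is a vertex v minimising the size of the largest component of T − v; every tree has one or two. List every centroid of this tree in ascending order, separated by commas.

Delete maple: the remaining components have sizes 6, 4, 1, 1. Max 6 ≤ 6, so maple is a centroid.
No neighbour of maple does as well, so maple is the unique centroid.

maple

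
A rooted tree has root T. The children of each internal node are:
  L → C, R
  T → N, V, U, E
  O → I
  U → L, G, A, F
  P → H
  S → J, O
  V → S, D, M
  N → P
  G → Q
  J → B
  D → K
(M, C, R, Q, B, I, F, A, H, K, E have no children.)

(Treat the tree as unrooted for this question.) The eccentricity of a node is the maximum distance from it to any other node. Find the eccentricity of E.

5

A farthest node from E is I (B also at distance 5).
The path E–T–V–S–O–I has 5 edges.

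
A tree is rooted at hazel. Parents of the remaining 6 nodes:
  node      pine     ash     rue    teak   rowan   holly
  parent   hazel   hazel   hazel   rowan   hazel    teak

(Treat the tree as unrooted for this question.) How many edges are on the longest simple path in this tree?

Starting from rue, a farthest node is holly at distance 4.
One longest path: rue – hazel – rowan – teak – holly.
So the diameter is 4.

4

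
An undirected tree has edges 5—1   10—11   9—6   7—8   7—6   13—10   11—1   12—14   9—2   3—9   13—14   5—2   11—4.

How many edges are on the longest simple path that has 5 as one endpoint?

A farthest node from 5 is 12.
The path 5-1-11-10-13-14-12 has 6 edges.

6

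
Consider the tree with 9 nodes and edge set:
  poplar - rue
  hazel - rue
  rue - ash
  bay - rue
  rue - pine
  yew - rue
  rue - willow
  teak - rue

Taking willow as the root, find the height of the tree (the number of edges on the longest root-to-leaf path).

2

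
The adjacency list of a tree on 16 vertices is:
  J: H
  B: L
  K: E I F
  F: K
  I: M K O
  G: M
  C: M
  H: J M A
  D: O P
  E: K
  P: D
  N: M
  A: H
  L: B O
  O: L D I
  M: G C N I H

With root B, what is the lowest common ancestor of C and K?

Path C→root: C M I O L B; path K→root: K I O L B.
First common node: I.

I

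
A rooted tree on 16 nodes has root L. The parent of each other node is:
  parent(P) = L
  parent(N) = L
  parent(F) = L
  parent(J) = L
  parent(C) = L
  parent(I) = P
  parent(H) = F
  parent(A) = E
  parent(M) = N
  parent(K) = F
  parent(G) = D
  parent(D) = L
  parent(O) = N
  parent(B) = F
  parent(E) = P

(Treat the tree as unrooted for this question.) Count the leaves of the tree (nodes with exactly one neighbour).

The leaves are A, B, C, G, H, I, J, K, M, O.
That is 10 leaves.

10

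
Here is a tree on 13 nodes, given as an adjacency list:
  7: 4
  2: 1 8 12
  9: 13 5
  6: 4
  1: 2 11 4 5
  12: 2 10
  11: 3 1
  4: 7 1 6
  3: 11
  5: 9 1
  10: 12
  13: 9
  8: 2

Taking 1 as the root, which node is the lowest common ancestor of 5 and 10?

1

Path 5→root: 5 1; path 10→root: 10 12 2 1.
First common node: 1.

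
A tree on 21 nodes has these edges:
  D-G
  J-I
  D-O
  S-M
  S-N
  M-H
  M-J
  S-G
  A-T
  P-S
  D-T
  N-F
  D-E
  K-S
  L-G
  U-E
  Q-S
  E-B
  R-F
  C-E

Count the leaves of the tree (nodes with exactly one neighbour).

Exactly 12 nodes have a single neighbour: A, B, C, H, I, K, L, O, P, Q, R, U.

12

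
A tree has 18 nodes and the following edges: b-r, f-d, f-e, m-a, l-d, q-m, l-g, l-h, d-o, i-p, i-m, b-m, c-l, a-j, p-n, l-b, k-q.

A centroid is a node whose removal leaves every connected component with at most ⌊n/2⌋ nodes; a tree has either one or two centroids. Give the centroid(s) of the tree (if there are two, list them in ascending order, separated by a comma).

Delete b: the remaining components have sizes 8, 8, 1. Max 8 ≤ 9, so b is a centroid.
No neighbour of b does as well, so b is the unique centroid.

b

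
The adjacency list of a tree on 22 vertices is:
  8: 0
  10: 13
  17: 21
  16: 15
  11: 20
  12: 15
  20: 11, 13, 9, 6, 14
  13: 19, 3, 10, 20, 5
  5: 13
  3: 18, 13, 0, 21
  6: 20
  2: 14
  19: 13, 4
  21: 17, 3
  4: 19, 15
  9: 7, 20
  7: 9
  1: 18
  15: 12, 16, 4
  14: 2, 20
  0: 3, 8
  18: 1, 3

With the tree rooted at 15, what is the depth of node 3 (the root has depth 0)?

Path from 15 to 3: 15 – 4 – 19 – 13 – 3, which has 4 edges.

4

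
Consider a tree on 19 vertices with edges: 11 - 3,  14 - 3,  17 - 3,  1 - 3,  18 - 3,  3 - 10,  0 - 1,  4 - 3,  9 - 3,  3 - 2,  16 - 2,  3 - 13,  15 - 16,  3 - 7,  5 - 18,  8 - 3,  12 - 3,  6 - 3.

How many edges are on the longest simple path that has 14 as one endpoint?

Distances from 14 peak at 4, attained at 15.
14-3-2-16-15

4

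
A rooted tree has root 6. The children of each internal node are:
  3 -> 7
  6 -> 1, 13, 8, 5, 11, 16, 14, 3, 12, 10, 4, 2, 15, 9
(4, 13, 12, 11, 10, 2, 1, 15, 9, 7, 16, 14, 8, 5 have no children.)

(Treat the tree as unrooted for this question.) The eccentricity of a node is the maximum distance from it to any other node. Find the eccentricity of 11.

3

A farthest node from 11 is 7.
The path 11 – 6 – 3 – 7 has 3 edges.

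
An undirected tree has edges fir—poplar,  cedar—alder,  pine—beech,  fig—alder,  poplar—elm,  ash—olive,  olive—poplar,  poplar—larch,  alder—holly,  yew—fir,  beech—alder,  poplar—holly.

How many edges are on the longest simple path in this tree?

6

Starting from pine, a farthest node is yew at distance 6.
One longest path: pine - beech - alder - holly - poplar - fir - yew.
So the diameter is 6.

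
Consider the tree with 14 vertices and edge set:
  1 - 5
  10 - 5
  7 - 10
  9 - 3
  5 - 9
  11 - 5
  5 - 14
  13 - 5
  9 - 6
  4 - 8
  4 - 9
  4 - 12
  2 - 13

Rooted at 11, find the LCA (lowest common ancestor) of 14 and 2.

5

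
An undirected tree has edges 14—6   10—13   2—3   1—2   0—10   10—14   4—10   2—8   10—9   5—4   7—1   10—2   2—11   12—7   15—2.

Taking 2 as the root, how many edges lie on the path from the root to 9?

2–10–9 — 2 edges.

2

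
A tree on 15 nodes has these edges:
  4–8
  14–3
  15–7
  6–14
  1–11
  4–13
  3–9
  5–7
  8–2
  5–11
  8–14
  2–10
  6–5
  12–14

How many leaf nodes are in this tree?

6

The leaves are 1, 9, 10, 12, 13, 15.
That is 6 leaves.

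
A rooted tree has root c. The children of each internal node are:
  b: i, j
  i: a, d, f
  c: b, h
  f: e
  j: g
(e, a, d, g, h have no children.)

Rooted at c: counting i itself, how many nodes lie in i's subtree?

5

i's subtree: {i, a, d, f, e}, size 5.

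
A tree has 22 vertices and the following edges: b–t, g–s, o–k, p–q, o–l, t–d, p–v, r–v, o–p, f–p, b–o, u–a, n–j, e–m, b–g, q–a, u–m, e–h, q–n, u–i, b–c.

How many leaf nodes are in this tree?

10

Degree-1 nodes: c, d, f, h, i, j, k, l, r, s — 10 of them.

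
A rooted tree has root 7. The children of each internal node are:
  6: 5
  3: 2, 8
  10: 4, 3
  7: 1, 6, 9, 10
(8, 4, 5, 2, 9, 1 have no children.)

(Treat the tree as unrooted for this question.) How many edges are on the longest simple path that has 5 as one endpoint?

5

The node farthest from 5 is 8 (2 also at distance 5), via 5 – 6 – 7 – 10 – 3 – 8 — 5 edges.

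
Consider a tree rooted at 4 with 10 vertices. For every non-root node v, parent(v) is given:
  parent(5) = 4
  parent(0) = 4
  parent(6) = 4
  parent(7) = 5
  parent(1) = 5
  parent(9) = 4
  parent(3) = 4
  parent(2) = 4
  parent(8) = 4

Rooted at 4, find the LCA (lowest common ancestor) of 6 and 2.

4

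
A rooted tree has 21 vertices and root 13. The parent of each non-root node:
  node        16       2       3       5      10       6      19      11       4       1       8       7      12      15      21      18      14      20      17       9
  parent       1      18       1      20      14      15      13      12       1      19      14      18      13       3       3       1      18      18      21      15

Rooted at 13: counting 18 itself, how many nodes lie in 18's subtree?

Descendants of 18 (including itself): 18, 14, 2, 20, 7, 8, 10, 5. That's 8.

8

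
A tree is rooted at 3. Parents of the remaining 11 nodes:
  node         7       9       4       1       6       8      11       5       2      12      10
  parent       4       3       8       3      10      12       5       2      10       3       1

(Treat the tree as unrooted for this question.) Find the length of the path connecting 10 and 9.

3

The path is 10–1–3–9, which has 3 edges.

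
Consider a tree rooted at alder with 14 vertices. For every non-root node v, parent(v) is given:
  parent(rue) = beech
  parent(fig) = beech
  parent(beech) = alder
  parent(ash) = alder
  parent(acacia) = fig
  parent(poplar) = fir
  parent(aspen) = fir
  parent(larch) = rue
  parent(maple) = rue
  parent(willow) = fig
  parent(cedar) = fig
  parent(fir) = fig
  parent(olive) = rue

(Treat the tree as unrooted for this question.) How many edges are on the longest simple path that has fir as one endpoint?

Distances from fir peak at 4, attained at olive (maple, ash, larch also at distance 4).
fir – fig – beech – rue – olive

4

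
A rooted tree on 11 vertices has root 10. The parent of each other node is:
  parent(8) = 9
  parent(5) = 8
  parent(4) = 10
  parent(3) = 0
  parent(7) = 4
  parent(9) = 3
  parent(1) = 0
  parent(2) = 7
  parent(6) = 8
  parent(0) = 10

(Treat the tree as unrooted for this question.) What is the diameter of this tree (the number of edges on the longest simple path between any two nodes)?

8

A longest path is 5 – 8 – 9 – 3 – 0 – 10 – 4 – 7 – 2, with 8 edges.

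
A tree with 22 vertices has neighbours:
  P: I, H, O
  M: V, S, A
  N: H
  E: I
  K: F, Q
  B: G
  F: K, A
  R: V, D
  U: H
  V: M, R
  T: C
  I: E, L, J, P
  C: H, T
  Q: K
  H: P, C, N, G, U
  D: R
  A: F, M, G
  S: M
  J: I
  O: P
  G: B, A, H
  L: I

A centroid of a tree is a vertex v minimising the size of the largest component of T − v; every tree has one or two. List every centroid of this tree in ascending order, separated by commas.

G, H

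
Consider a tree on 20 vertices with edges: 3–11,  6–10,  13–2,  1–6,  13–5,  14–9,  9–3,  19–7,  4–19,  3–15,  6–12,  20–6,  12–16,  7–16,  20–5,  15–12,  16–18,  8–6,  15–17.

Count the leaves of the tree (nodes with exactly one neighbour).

9

The leaves are 1, 2, 4, 8, 10, 11, 14, 17, 18.
That is 9 leaves.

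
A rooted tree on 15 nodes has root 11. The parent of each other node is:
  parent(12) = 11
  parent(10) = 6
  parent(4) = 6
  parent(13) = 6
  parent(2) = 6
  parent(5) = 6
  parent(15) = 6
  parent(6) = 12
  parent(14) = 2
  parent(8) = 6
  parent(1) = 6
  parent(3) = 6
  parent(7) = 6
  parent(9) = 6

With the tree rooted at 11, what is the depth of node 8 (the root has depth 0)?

Climbing from 8 to the root: 8–6–12–11. That's 3 steps.

3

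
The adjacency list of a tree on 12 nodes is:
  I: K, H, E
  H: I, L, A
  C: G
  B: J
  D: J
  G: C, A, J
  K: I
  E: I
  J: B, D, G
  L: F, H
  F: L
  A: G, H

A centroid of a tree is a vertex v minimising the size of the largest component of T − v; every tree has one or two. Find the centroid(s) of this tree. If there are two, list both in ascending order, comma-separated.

A, H

Removing A splits the tree into components of sizes 6, 5; the largest is 6 ≤ ⌊12/2⌋ = 6.
H is adjacent to A and is also a centroid (the largest component after removing it is likewise 6).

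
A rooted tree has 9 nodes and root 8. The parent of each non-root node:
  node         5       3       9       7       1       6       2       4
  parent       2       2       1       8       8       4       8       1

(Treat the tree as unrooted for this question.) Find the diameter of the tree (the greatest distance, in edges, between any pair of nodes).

A longest path is 6–4–1–8–2–3, with 5 edges.

5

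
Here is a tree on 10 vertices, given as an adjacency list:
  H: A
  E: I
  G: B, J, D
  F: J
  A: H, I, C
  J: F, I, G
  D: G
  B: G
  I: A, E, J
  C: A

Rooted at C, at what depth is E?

3

Path from C to E: C–A–I–E, which has 3 edges.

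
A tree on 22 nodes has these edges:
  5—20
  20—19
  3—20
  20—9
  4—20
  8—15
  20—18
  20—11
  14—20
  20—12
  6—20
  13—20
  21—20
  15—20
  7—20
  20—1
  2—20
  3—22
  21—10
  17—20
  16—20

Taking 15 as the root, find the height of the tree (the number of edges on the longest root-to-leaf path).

The longest root-to-leaf path is 15–20–3–22 (3 edges).

3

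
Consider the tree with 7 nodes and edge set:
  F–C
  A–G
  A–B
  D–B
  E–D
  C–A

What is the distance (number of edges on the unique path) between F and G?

F – C – A – G: 3 edges.

3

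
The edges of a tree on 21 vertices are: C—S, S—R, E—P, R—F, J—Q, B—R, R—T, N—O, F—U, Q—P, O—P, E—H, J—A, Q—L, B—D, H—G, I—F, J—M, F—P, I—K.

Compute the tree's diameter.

A longest path is D-B-R-F-P-E-H-G, with 7 edges.

7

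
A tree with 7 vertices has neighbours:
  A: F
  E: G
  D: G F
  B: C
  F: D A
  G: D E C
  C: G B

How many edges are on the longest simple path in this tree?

5

A longest path is B - C - G - D - F - A, with 5 edges.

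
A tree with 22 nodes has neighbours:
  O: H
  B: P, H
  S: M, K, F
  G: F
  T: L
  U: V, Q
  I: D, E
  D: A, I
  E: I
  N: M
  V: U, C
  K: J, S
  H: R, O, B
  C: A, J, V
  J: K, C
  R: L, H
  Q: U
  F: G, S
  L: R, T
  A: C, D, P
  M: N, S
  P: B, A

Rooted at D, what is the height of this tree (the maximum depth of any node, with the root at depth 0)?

7

A deepest node is T, reached by D-A-P-B-H-R-L-T.
That path has 7 edges, so the height is 7.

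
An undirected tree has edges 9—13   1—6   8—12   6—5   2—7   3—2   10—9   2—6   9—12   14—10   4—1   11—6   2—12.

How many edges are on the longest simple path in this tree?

A longest path is 4–1–6–2–12–9–10–14, with 7 edges.

7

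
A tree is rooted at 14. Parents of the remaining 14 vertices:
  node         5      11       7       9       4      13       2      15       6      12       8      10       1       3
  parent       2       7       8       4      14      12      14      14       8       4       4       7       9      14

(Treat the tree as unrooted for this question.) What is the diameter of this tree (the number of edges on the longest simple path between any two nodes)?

6

BFS from 11 reaches 5 last, at distance 6; BFS from 5 confirms no node is farther.
Path: 11-7-8-4-14-2-5.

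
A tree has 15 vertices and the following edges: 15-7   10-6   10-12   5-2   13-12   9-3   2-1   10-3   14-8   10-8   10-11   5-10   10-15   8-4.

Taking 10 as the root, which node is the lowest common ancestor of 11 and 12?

10

Ancestors of 11 (toward the root): 11, 10.
Ancestors of 12: 12, 10.
The deepest node appearing in both lists is 10.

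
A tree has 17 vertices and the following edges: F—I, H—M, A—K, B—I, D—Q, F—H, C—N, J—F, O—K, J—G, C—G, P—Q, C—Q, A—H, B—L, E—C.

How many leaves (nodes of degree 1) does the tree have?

7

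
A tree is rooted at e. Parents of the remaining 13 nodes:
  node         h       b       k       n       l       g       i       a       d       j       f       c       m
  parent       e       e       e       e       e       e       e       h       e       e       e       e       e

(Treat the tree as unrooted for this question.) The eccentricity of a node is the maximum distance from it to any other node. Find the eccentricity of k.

3

Distances from k peak at 3, attained at a.
k–e–h–a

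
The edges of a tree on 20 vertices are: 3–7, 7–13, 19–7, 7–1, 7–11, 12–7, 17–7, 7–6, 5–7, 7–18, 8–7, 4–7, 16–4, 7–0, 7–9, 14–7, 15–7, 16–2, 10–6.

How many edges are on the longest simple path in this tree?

5

A longest path is 2 - 16 - 4 - 7 - 6 - 10, with 5 edges.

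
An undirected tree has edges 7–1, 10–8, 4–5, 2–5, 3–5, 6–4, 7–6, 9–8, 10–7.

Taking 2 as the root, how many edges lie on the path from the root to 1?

2 → 5 → 4 → 6 → 7 → 1 — 5 edges.

5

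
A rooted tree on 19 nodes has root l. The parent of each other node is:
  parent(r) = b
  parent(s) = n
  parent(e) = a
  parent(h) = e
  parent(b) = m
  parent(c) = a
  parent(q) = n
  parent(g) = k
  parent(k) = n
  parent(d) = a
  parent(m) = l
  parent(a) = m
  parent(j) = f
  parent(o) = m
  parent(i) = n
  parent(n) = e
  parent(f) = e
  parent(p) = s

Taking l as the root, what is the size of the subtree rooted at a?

a's subtree: {a, c, e, d, n, h, f, k, s, i, q, j, g, p}, size 14.

14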